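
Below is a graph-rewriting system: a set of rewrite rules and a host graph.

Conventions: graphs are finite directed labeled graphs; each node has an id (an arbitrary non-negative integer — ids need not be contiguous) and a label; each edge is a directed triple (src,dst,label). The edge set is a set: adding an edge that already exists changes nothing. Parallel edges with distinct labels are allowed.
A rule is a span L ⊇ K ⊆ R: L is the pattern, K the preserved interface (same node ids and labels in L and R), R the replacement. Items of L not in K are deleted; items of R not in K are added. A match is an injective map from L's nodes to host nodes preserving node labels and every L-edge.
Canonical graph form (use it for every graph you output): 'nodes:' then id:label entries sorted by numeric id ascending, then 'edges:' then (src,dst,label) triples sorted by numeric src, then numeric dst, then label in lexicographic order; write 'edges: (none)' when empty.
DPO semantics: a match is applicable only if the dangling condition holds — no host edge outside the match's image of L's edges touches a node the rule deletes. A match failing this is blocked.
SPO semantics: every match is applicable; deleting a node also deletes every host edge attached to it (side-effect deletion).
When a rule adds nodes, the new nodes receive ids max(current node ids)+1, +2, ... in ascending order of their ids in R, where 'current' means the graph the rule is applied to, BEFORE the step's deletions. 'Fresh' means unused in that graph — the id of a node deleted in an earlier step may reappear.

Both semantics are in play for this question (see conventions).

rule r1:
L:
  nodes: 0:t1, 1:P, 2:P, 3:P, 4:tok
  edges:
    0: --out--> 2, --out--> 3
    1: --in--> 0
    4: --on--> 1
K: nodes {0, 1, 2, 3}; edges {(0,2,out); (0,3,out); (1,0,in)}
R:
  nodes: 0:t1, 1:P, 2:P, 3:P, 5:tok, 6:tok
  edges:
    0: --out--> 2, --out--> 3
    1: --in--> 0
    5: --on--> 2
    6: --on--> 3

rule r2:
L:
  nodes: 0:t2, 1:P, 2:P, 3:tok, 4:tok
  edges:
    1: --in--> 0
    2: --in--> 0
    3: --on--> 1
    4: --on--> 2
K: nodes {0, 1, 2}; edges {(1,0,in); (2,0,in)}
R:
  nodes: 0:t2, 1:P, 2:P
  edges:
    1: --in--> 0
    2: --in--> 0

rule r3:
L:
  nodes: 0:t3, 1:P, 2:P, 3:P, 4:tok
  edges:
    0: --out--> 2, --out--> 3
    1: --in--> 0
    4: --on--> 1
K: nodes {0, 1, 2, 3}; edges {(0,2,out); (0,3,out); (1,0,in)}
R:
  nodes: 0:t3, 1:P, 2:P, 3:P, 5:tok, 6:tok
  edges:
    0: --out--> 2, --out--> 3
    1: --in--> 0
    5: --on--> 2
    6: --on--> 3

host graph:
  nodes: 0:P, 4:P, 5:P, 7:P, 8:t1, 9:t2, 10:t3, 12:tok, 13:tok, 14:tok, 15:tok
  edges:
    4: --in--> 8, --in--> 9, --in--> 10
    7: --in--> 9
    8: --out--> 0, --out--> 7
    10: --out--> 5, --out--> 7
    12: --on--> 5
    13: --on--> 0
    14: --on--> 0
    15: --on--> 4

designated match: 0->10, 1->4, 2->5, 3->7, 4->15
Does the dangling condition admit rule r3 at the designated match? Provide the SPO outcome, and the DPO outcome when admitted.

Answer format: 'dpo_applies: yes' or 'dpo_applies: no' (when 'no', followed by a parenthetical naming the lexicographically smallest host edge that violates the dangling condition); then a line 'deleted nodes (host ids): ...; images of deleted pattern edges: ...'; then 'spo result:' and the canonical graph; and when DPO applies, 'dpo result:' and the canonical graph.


dpo_applies: yes
deleted nodes (host ids): 15; images of deleted pattern edges: (15,4,on)
spo result:
nodes: 0:P, 4:P, 5:P, 7:P, 8:t1, 9:t2, 10:t3, 12:tok, 13:tok, 14:tok, 16:tok, 17:tok
edges: (4,8,in); (4,9,in); (4,10,in); (7,9,in); (8,0,out); (8,7,out); (10,5,out); (10,7,out); (12,5,on); (13,0,on); (14,0,on); (16,5,on); (17,7,on)
dpo result:
nodes: 0:P, 4:P, 5:P, 7:P, 8:t1, 9:t2, 10:t3, 12:tok, 13:tok, 14:tok, 16:tok, 17:tok
edges: (4,8,in); (4,9,in); (4,10,in); (7,9,in); (8,0,out); (8,7,out); (10,5,out); (10,7,out); (12,5,on); (13,0,on); (14,0,on); (16,5,on); (17,7,on)


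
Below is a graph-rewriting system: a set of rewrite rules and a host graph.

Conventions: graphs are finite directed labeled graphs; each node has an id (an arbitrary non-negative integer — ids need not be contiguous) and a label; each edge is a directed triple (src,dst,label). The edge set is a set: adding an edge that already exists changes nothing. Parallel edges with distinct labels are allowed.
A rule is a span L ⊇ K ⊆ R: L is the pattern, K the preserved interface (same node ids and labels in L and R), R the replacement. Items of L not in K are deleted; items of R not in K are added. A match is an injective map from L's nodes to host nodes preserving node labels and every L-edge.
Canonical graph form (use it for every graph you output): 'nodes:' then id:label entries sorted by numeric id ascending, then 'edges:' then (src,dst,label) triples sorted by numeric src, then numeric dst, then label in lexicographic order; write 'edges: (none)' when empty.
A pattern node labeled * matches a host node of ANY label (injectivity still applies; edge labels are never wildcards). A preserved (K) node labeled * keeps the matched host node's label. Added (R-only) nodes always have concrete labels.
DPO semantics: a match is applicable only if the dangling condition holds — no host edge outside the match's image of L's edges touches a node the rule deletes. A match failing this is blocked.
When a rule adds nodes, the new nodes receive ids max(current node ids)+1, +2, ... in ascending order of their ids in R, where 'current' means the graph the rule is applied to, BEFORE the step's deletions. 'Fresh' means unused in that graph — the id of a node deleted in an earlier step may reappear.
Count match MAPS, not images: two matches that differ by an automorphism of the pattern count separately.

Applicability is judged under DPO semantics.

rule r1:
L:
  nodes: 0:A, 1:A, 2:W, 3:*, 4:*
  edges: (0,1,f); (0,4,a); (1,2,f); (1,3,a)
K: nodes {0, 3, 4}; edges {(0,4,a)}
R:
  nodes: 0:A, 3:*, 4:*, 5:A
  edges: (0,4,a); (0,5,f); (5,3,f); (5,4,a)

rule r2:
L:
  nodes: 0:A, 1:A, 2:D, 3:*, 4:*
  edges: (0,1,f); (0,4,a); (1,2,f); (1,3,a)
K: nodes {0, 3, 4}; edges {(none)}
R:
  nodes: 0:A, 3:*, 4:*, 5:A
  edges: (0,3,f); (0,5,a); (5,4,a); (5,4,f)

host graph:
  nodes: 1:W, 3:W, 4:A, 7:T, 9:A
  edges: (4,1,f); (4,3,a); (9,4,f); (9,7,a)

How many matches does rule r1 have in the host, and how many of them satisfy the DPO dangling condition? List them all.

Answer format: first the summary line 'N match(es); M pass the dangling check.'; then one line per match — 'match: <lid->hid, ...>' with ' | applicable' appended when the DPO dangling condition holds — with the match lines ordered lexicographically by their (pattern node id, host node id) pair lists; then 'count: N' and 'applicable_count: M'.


1 match(es); 1 pass the dangling check.
match: 0->9, 1->4, 2->1, 3->3, 4->7 | applicable
count: 1
applicable_count: 1


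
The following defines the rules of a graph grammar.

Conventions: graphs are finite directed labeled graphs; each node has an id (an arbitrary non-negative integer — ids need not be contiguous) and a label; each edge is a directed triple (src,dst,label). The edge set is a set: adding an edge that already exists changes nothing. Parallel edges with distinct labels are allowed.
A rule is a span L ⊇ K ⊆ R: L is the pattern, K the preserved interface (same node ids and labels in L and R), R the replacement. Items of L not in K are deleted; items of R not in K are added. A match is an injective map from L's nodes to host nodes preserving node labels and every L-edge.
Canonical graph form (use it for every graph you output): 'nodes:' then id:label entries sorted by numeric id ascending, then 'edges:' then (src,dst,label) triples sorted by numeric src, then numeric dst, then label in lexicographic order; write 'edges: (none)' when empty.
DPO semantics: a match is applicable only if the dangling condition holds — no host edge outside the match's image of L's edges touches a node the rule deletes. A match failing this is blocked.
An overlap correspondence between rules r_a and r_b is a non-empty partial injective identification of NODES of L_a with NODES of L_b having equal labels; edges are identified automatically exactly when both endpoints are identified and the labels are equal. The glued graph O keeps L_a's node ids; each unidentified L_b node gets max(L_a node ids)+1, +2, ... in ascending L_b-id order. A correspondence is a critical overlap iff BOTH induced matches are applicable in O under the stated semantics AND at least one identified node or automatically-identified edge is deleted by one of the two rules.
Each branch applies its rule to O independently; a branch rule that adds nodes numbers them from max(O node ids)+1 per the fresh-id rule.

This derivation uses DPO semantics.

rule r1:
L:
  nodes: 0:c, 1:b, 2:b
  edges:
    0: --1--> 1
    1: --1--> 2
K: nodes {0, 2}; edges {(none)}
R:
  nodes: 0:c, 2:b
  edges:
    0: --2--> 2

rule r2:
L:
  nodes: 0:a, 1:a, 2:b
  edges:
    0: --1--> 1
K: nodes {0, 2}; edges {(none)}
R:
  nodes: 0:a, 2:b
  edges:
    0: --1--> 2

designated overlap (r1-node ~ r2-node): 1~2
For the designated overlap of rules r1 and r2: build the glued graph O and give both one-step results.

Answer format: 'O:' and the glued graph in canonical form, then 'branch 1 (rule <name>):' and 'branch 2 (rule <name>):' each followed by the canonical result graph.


O:
nodes: 0:c, 1:b, 2:b, 3:a, 4:a
edges: (0,1,1); (1,2,1); (3,4,1)
branch 1 (rule r1):
nodes: 0:c, 2:b, 3:a, 4:a
edges: (0,2,2); (3,4,1)
branch 2 (rule r2):
nodes: 0:c, 1:b, 2:b, 3:a
edges: (0,1,1); (1,2,1); (3,1,1)


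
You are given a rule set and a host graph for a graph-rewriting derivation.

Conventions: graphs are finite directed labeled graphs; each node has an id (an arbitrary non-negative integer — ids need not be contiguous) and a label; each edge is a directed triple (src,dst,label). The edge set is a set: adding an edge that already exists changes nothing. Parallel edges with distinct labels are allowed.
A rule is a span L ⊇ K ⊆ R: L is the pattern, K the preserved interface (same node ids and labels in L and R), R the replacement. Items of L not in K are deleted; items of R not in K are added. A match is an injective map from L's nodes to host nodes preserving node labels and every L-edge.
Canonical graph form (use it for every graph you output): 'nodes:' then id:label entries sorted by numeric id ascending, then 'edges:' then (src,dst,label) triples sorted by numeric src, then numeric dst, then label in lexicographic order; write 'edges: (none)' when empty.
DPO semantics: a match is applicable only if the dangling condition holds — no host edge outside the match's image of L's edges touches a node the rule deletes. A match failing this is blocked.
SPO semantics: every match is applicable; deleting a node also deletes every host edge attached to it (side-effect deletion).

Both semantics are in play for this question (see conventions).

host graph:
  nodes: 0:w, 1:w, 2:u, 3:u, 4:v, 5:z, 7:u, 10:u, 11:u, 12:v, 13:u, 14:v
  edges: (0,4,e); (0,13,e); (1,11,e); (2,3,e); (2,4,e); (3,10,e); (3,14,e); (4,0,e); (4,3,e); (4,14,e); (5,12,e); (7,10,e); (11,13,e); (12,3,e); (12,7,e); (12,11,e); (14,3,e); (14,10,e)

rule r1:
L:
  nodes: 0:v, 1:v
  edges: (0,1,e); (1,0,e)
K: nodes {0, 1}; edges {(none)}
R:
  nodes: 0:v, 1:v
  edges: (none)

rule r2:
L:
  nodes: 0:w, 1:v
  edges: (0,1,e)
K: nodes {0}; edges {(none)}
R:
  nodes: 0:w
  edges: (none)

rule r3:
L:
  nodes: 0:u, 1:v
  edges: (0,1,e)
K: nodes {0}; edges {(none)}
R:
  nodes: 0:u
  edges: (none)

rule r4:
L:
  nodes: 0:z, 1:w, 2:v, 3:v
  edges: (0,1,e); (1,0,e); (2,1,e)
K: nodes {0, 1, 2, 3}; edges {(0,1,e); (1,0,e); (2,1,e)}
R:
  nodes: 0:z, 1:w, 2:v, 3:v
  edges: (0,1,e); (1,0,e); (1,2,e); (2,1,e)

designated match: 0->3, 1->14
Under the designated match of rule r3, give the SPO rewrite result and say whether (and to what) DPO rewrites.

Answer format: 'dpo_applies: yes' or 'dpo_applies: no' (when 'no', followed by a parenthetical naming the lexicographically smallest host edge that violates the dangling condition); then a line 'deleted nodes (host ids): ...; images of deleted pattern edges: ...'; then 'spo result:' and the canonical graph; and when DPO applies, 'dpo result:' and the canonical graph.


dpo_applies: no
(the rule deletes node 14, which keeps host edge (4,14,e) outside the match image — the dangling condition fails, DPO blocks; SPO proceeds and side-deletes such edges)
deleted nodes (host ids): 14; images of deleted pattern edges: (3,14,e)
spo result:
nodes: 0:w, 1:w, 2:u, 3:u, 4:v, 5:z, 7:u, 10:u, 11:u, 12:v, 13:u
edges: (0,4,e); (0,13,e); (1,11,e); (2,3,e); (2,4,e); (3,10,e); (4,0,e); (4,3,e); (5,12,e); (7,10,e); (11,13,e); (12,3,e); (12,7,e); (12,11,e)


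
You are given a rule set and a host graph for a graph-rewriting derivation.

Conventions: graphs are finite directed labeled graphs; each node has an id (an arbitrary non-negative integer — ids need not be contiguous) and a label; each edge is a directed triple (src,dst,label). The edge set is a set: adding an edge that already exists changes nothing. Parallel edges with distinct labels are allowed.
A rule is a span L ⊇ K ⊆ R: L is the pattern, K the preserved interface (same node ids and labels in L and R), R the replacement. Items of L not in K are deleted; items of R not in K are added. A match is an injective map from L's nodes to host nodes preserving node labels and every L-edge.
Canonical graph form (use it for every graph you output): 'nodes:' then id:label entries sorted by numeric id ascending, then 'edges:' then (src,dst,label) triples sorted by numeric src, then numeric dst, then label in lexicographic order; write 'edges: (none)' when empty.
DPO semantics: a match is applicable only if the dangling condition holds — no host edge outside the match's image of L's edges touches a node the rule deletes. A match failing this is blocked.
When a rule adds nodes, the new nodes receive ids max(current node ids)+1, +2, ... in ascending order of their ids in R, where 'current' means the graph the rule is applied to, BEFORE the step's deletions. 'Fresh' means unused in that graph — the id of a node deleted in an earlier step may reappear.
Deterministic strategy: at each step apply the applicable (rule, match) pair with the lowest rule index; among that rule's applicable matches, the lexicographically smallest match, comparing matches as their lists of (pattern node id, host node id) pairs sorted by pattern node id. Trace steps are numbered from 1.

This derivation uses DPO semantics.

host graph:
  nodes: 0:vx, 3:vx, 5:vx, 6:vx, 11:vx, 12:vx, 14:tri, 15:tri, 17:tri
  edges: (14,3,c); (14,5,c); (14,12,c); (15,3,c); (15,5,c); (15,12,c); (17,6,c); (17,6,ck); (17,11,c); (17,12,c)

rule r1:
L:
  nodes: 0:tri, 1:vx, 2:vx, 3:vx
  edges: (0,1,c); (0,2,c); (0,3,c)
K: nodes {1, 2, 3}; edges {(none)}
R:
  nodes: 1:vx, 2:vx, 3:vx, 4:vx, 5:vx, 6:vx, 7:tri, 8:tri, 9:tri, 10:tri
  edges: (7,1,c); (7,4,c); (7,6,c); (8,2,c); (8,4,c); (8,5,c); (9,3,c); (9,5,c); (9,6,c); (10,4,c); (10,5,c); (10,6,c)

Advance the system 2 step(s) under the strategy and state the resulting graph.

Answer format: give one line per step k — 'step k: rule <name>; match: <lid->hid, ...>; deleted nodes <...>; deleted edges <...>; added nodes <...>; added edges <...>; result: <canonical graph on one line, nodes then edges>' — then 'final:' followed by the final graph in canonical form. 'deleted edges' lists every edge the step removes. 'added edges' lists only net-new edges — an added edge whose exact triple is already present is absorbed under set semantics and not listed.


step 1: rule r1; match: 0->14, 1->3, 2->5, 3->12; deleted nodes 14; deleted edges (14,3,c); (14,5,c); (14,12,c); added nodes 18, 19, 20, 21, 22, 23, 24; added edges (21,3,c); (21,18,c); (21,20,c); (22,5,c); (22,18,c); (22,19,c); (23,12,c); (23,19,c); (23,20,c); (24,18,c); (24,19,c); (24,20,c); result: nodes: 0:vx, 3:vx, 5:vx, 6:vx, 11:vx, 12:vx, 15:tri, 17:tri, 18:vx, 19:vx, 20:vx, 21:tri, 22:tri, 23:tri, 24:tri edges: (15,3,c); (15,5,c); (15,12,c); (17,6,c); (17,6,ck); (17,11,c); (17,12,c); (21,3,c); (21,18,c); (21,20,c); (22,5,c); (22,18,c); (22,19,c); (23,12,c); (23,19,c); (23,20,c); (24,18,c); (24,19,c); (24,20,c)
step 2: rule r1; match: 0->15, 1->3, 2->5, 3->12; deleted nodes 15; deleted edges (15,3,c); (15,5,c); (15,12,c); added nodes 25, 26, 27, 28, 29, 30, 31; added edges (28,3,c); (28,25,c); (28,27,c); (29,5,c); (29,25,c); (29,26,c); (30,12,c); (30,26,c); (30,27,c); (31,25,c); (31,26,c); (31,27,c); result: nodes: 0:vx, 3:vx, 5:vx, 6:vx, 11:vx, 12:vx, 17:tri, 18:vx, 19:vx, 20:vx, 21:tri, 22:tri, 23:tri, 24:tri, 25:vx, 26:vx, 27:vx, 28:tri, 29:tri, 30:tri, 31:tri edges: (17,6,c); (17,6,ck); (17,11,c); (17,12,c); (21,3,c); (21,18,c); (21,20,c); (22,5,c); (22,18,c); (22,19,c); (23,12,c); (23,19,c); (23,20,c); (24,18,c); (24,19,c); (24,20,c); (28,3,c); (28,25,c); (28,27,c); (29,5,c); (29,25,c); (29,26,c); (30,12,c); (30,26,c); (30,27,c); (31,25,c); (31,26,c); (31,27,c)
final:
nodes: 0:vx, 3:vx, 5:vx, 6:vx, 11:vx, 12:vx, 17:tri, 18:vx, 19:vx, 20:vx, 21:tri, 22:tri, 23:tri, 24:tri, 25:vx, 26:vx, 27:vx, 28:tri, 29:tri, 30:tri, 31:tri
edges: (17,6,c); (17,6,ck); (17,11,c); (17,12,c); (21,3,c); (21,18,c); (21,20,c); (22,5,c); (22,18,c); (22,19,c); (23,12,c); (23,19,c); (23,20,c); (24,18,c); (24,19,c); (24,20,c); (28,3,c); (28,25,c); (28,27,c); (29,5,c); (29,25,c); (29,26,c); (30,12,c); (30,26,c); (30,27,c); (31,25,c); (31,26,c); (31,27,c)


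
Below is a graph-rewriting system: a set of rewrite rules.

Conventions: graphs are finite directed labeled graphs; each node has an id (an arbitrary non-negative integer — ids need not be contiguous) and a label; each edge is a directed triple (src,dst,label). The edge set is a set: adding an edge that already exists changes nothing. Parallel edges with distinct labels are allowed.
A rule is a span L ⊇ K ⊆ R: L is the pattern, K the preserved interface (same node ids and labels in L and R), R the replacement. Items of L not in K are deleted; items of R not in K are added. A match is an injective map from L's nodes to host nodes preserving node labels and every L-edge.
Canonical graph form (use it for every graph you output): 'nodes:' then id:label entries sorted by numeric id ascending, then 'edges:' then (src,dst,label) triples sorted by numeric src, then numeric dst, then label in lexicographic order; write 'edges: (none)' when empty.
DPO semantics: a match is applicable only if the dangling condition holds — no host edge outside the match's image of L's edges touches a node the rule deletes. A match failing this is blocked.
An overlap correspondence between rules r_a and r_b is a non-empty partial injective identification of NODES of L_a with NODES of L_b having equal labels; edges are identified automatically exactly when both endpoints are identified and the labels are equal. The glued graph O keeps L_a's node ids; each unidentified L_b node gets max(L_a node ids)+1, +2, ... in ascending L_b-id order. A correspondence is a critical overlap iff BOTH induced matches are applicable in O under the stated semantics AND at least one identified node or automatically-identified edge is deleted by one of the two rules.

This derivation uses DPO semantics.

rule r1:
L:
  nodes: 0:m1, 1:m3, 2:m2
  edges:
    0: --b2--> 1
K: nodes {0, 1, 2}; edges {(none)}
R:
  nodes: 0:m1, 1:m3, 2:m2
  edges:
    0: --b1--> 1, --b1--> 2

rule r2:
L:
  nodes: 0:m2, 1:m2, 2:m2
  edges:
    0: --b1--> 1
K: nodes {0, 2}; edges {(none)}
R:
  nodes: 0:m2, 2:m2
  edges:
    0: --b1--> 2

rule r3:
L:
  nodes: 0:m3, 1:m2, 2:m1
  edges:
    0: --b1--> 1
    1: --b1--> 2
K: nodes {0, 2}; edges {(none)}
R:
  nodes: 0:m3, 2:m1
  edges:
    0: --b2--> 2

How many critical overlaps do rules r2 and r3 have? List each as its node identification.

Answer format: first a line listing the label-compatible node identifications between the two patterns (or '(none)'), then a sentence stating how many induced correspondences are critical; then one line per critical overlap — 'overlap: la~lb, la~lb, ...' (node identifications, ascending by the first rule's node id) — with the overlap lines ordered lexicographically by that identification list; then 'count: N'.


label-compatible node identifications between L(r2) and L(r3): 0~1, 1~1, 2~1
1 of the induced correspondences is a critical overlap of r2 and r3.
overlap: 2~1
count: 1


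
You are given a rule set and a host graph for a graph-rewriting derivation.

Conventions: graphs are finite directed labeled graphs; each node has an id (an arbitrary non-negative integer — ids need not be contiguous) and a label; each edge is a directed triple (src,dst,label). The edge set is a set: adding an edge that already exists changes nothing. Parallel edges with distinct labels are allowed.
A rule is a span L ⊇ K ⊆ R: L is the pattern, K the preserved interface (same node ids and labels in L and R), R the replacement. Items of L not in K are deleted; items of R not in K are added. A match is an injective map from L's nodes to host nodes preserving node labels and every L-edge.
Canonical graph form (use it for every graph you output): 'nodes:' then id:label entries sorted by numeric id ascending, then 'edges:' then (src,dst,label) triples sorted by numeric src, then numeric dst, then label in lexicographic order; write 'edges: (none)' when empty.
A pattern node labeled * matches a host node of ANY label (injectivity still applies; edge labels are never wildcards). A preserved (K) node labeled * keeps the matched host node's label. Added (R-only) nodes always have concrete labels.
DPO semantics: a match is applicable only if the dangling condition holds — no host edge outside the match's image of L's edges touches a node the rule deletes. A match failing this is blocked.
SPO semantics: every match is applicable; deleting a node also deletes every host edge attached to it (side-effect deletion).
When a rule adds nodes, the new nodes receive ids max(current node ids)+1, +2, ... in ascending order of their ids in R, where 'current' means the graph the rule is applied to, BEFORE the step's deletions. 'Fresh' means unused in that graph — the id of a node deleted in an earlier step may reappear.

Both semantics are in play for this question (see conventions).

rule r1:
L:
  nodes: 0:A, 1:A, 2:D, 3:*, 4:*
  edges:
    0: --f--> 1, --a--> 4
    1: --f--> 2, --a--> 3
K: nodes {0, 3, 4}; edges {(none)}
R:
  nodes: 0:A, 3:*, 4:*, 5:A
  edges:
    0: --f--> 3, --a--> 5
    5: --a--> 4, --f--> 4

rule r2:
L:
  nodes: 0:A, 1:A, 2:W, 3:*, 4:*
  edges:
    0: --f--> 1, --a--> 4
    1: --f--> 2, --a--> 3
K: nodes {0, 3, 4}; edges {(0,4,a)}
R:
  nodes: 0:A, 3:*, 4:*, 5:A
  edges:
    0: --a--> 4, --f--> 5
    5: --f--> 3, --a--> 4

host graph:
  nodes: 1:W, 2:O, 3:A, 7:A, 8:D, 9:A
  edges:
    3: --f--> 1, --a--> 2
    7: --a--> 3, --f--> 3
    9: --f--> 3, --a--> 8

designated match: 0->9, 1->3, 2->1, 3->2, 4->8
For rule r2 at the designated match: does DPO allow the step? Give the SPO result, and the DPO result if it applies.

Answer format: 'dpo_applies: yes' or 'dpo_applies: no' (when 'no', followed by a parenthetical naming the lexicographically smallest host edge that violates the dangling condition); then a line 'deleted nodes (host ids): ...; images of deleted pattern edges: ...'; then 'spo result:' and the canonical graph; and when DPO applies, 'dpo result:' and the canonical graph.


dpo_applies: no
(the rule deletes node 3, which keeps host edge (7,3,a) outside the match image — the dangling condition fails, DPO blocks; SPO proceeds and side-deletes such edges)
deleted nodes (host ids): 1, 3; images of deleted pattern edges: (3,1,f); (3,2,a); (9,3,f)
spo result:
nodes: 2:O, 7:A, 8:D, 9:A, 10:A
edges: (9,8,a); (9,10,f); (10,2,f); (10,8,a)


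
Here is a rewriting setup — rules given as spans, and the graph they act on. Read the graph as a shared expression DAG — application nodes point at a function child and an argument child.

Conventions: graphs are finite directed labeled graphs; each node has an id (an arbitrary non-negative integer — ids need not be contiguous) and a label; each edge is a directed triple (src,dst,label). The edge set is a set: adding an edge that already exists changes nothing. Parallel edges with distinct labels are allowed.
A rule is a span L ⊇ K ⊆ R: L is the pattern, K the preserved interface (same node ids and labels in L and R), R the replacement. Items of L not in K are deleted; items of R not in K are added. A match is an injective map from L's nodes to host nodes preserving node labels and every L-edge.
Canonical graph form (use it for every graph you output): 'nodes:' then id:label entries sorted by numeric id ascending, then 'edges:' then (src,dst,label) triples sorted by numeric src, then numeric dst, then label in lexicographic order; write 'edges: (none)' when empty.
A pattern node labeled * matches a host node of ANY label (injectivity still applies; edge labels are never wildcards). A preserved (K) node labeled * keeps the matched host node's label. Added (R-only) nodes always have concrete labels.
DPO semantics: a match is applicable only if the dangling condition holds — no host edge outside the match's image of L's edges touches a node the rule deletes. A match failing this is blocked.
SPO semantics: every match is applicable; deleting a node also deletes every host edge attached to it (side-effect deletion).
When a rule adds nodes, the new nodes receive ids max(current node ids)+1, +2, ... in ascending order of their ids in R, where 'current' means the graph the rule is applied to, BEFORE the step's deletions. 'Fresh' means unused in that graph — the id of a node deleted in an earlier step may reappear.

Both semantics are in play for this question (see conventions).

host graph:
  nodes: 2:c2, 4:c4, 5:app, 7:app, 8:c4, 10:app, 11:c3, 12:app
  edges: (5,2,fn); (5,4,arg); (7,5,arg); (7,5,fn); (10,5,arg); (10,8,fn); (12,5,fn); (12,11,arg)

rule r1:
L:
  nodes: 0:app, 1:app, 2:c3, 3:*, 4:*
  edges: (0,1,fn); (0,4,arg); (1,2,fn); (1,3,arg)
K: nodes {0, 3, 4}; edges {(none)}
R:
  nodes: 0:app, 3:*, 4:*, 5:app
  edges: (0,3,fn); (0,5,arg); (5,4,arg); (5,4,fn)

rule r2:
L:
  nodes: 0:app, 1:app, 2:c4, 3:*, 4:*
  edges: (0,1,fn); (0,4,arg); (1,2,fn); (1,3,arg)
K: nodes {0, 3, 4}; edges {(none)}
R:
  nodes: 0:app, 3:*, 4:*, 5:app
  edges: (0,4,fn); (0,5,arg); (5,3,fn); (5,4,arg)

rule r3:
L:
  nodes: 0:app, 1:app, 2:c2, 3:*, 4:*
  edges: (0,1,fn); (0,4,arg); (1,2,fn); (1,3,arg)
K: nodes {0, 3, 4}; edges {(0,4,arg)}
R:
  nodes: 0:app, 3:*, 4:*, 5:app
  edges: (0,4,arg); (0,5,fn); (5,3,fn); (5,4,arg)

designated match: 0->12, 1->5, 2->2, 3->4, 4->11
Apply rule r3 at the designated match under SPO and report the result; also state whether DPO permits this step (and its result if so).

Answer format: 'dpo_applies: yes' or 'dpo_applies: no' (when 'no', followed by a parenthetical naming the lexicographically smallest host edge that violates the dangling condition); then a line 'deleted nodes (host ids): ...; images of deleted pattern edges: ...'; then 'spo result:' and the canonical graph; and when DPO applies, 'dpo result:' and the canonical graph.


dpo_applies: no
(the rule deletes node 5, which keeps host edge (7,5,arg) outside the match image — the dangling condition fails, DPO blocks; SPO proceeds and side-deletes such edges)
deleted nodes (host ids): 2, 5; images of deleted pattern edges: (5,2,fn); (5,4,arg); (12,5,fn)
spo result:
nodes: 4:c4, 7:app, 8:c4, 10:app, 11:c3, 12:app, 13:app
edges: (10,8,fn); (12,11,arg); (12,13,fn); (13,4,fn); (13,11,arg)


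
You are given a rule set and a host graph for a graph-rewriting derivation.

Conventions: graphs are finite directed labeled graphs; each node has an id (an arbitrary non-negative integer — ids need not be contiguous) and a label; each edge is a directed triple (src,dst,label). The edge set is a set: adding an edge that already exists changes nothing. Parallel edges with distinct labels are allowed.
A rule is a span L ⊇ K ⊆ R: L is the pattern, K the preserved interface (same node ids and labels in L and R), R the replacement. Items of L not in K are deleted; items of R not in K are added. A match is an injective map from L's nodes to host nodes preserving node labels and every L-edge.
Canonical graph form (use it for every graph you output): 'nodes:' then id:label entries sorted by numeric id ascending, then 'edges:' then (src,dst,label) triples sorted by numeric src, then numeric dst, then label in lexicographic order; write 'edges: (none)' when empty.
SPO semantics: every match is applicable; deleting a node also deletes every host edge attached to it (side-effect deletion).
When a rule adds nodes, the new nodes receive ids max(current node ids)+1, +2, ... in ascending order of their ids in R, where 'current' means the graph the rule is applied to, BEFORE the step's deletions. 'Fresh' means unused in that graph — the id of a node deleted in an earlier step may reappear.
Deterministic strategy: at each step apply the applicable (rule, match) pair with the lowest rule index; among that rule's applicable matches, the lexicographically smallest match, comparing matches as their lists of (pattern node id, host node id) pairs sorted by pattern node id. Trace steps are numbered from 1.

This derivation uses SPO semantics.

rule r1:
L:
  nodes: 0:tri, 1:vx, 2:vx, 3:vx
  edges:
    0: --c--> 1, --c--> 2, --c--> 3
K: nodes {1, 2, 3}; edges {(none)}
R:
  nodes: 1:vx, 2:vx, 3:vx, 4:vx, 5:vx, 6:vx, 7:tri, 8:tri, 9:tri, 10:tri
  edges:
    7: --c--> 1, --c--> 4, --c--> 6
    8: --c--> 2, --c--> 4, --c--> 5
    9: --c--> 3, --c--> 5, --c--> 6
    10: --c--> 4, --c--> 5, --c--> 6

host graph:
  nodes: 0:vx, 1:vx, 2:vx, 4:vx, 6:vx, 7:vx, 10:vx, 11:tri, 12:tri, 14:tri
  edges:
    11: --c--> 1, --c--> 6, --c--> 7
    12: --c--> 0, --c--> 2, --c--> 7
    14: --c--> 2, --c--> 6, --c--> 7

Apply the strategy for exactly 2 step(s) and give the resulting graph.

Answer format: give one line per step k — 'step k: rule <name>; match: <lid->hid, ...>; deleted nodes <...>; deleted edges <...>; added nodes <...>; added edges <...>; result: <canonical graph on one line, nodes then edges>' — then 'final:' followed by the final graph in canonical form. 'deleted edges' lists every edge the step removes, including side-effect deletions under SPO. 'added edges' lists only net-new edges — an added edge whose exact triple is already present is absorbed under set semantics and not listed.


step 1: rule r1; match: 0->11, 1->1, 2->6, 3->7; deleted nodes 11; deleted edges (11,1,c); (11,6,c); (11,7,c); added nodes 15, 16, 17, 18, 19, 20, 21; added edges (18,1,c); (18,15,c); (18,17,c); (19,6,c); (19,15,c); (19,16,c); (20,7,c); (20,16,c); (20,17,c); (21,15,c); (21,16,c); (21,17,c); result: nodes: 0:vx, 1:vx, 2:vx, 4:vx, 6:vx, 7:vx, 10:vx, 12:tri, 14:tri, 15:vx, 16:vx, 17:vx, 18:tri, 19:tri, 20:tri, 21:tri edges: (12,0,c); (12,2,c); (12,7,c); (14,2,c); (14,6,c); (14,7,c); (18,1,c); (18,15,c); (18,17,c); (19,6,c); (19,15,c); (19,16,c); (20,7,c); (20,16,c); (20,17,c); (21,15,c); (21,16,c); (21,17,c)
step 2: rule r1; match: 0->12, 1->0, 2->2, 3->7; deleted nodes 12; deleted edges (12,0,c); (12,2,c); (12,7,c); added nodes 22, 23, 24, 25, 26, 27, 28; added edges (25,0,c); (25,22,c); (25,24,c); (26,2,c); (26,22,c); (26,23,c); (27,7,c); (27,23,c); (27,24,c); (28,22,c); (28,23,c); (28,24,c); result: nodes: 0:vx, 1:vx, 2:vx, 4:vx, 6:vx, 7:vx, 10:vx, 14:tri, 15:vx, 16:vx, 17:vx, 18:tri, 19:tri, 20:tri, 21:tri, 22:vx, 23:vx, 24:vx, 25:tri, 26:tri, 27:tri, 28:tri edges: (14,2,c); (14,6,c); (14,7,c); (18,1,c); (18,15,c); (18,17,c); (19,6,c); (19,15,c); (19,16,c); (20,7,c); (20,16,c); (20,17,c); (21,15,c); (21,16,c); (21,17,c); (25,0,c); (25,22,c); (25,24,c); (26,2,c); (26,22,c); (26,23,c); (27,7,c); (27,23,c); (27,24,c); (28,22,c); (28,23,c); (28,24,c)
final:
nodes: 0:vx, 1:vx, 2:vx, 4:vx, 6:vx, 7:vx, 10:vx, 14:tri, 15:vx, 16:vx, 17:vx, 18:tri, 19:tri, 20:tri, 21:tri, 22:vx, 23:vx, 24:vx, 25:tri, 26:tri, 27:tri, 28:tri
edges: (14,2,c); (14,6,c); (14,7,c); (18,1,c); (18,15,c); (18,17,c); (19,6,c); (19,15,c); (19,16,c); (20,7,c); (20,16,c); (20,17,c); (21,15,c); (21,16,c); (21,17,c); (25,0,c); (25,22,c); (25,24,c); (26,2,c); (26,22,c); (26,23,c); (27,7,c); (27,23,c); (27,24,c); (28,22,c); (28,23,c); (28,24,c)


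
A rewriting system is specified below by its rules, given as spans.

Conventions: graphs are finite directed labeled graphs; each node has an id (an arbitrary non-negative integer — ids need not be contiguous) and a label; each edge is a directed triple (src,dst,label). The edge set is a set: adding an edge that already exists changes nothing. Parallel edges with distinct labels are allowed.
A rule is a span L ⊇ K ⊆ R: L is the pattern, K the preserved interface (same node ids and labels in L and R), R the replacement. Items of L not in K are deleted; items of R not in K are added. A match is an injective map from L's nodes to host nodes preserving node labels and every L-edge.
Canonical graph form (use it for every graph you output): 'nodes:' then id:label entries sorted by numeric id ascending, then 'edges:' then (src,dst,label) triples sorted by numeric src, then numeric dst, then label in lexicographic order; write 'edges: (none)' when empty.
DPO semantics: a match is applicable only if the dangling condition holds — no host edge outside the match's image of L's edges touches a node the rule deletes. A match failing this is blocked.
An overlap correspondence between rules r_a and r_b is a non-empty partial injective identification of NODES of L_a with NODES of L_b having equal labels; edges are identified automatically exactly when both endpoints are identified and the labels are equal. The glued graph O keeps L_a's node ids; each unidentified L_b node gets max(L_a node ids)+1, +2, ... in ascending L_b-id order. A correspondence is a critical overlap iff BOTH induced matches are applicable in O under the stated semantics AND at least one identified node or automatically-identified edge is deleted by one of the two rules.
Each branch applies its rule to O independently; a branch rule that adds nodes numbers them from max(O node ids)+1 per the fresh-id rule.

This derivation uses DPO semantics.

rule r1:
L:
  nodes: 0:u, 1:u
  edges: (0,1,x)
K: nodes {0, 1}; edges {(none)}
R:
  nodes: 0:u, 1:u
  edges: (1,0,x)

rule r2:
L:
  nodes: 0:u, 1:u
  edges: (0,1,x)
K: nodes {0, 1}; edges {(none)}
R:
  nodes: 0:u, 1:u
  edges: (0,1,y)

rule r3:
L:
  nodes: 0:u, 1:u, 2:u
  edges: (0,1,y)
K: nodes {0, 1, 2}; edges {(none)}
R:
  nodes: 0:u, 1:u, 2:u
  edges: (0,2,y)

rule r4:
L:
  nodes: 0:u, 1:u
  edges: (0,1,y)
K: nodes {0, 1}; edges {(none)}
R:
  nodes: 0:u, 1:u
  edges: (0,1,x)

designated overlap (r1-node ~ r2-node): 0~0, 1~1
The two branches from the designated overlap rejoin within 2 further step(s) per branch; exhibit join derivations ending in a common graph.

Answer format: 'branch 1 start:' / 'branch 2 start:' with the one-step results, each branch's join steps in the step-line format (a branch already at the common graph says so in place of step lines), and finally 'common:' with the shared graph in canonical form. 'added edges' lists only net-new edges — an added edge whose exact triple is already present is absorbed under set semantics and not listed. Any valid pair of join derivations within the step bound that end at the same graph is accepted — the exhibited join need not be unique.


branch 1 start:
nodes: 0:u, 1:u
edges: (1,0,x)
branch 2 start:
nodes: 0:u, 1:u
edges: (0,1,y)
branch 1 step 1: rule r1; match: 0->1, 1->0; deleted nodes (none); deleted edges (1,0,x); added nodes (none); added edges (0,1,x); result: nodes: 0:u, 1:u edges: (0,1,x)
branch 2 step 1: rule r4; match: 0->0, 1->1; deleted nodes (none); deleted edges (0,1,y); added nodes (none); added edges (0,1,x); result: nodes: 0:u, 1:u edges: (0,1,x)
common:
nodes: 0:u, 1:u
edges: (0,1,x)


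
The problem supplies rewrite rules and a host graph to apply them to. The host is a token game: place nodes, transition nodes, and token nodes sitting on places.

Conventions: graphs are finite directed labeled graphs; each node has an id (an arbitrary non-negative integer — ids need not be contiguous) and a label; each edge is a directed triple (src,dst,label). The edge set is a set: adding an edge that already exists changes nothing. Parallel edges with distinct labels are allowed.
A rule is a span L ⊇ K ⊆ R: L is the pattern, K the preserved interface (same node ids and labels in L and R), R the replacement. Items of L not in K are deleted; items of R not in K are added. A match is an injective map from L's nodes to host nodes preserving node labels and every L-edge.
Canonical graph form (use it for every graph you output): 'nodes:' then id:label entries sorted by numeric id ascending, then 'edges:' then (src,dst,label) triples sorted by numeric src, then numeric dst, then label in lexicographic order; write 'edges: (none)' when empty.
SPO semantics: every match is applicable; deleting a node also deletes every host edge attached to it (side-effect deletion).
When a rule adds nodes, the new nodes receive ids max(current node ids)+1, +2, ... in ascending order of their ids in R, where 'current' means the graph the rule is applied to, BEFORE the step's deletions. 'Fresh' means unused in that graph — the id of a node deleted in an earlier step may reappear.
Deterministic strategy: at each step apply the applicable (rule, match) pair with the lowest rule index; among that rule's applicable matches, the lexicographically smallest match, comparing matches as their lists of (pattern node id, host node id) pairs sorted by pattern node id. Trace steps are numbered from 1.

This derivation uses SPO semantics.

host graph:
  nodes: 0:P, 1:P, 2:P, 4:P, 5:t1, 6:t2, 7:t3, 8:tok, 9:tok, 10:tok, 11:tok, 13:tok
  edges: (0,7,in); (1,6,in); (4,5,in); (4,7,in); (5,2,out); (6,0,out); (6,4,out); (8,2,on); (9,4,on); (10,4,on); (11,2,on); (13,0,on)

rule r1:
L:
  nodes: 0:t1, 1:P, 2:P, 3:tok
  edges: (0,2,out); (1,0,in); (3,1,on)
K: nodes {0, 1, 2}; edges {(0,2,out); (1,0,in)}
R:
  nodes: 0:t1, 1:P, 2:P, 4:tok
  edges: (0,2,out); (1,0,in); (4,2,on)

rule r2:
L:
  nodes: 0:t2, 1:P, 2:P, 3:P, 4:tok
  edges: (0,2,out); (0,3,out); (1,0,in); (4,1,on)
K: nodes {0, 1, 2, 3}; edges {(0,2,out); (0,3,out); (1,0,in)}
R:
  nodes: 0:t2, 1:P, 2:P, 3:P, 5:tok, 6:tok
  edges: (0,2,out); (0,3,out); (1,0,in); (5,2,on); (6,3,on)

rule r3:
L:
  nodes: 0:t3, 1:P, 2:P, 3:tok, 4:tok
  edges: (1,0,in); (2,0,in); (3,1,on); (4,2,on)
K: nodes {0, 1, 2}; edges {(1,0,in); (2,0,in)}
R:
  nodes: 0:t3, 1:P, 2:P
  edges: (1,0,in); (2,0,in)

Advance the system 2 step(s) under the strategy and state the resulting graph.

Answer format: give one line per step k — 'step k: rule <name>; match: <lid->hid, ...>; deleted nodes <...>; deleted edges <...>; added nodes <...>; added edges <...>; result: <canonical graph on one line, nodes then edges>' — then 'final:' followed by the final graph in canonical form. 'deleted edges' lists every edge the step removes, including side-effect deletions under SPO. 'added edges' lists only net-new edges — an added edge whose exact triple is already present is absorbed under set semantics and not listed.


step 1: rule r1; match: 0->5, 1->4, 2->2, 3->9; deleted nodes 9; deleted edges (9,4,on); added nodes 14; added edges (14,2,on); result: nodes: 0:P, 1:P, 2:P, 4:P, 5:t1, 6:t2, 7:t3, 8:tok, 10:tok, 11:tok, 13:tok, 14:tok edges: (0,7,in); (1,6,in); (4,5,in); (4,7,in); (5,2,out); (6,0,out); (6,4,out); (8,2,on); (10,4,on); (11,2,on); (13,0,on); (14,2,on)
step 2: rule r1; match: 0->5, 1->4, 2->2, 3->10; deleted nodes 10; deleted edges (10,4,on); added nodes 15; added edges (15,2,on); result: nodes: 0:P, 1:P, 2:P, 4:P, 5:t1, 6:t2, 7:t3, 8:tok, 11:tok, 13:tok, 14:tok, 15:tok edges: (0,7,in); (1,6,in); (4,5,in); (4,7,in); (5,2,out); (6,0,out); (6,4,out); (8,2,on); (11,2,on); (13,0,on); (14,2,on); (15,2,on)
final:
nodes: 0:P, 1:P, 2:P, 4:P, 5:t1, 6:t2, 7:t3, 8:tok, 11:tok, 13:tok, 14:tok, 15:tok
edges: (0,7,in); (1,6,in); (4,5,in); (4,7,in); (5,2,out); (6,0,out); (6,4,out); (8,2,on); (11,2,on); (13,0,on); (14,2,on); (15,2,on)


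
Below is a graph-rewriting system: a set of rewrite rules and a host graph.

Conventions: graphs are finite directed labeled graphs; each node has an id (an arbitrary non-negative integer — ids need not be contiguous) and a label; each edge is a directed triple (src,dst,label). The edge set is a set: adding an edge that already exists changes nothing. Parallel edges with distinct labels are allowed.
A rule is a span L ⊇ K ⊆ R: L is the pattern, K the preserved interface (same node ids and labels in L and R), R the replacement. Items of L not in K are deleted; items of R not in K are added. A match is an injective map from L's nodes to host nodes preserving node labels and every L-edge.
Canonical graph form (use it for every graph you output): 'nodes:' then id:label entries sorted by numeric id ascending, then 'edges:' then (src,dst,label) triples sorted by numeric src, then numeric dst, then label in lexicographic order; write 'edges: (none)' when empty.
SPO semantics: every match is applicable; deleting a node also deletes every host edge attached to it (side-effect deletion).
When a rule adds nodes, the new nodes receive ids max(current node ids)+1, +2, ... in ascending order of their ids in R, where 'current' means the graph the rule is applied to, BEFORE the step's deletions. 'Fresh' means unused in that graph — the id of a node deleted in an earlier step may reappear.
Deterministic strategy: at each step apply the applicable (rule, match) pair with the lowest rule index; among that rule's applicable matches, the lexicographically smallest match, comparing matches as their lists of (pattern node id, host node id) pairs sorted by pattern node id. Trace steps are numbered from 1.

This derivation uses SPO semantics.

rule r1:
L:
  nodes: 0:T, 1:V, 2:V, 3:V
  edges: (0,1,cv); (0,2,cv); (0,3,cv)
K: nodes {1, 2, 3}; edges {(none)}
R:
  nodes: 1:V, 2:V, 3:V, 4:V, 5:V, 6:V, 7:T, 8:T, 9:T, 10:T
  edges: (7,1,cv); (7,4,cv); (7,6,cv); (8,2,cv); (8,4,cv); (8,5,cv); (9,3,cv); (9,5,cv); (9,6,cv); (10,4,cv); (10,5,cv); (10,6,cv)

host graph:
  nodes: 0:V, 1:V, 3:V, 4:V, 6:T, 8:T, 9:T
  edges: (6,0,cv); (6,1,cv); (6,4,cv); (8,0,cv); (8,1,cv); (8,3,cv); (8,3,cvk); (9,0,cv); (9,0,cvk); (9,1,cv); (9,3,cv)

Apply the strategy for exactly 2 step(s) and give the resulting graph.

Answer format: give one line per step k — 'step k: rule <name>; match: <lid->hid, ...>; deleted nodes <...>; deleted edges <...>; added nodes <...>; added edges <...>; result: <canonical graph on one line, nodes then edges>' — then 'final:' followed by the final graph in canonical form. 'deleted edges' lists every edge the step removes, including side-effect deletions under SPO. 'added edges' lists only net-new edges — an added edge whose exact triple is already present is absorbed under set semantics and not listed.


step 1: rule r1; match: 0->6, 1->0, 2->1, 3->4; deleted nodes 6; deleted edges (6,0,cv); (6,1,cv); (6,4,cv); added nodes 10, 11, 12, 13, 14, 15, 16; added edges (13,0,cv); (13,10,cv); (13,12,cv); (14,1,cv); (14,10,cv); (14,11,cv); (15,4,cv); (15,11,cv); (15,12,cv); (16,10,cv); (16,11,cv); (16,12,cv); result: nodes: 0:V, 1:V, 3:V, 4:V, 8:T, 9:T, 10:V, 11:V, 12:V, 13:T, 14:T, 15:T, 16:T edges: (8,0,cv); (8,1,cv); (8,3,cv); (8,3,cvk); (9,0,cv); (9,0,cvk); (9,1,cv); (9,3,cv); (13,0,cv); (13,10,cv); (13,12,cv); (14,1,cv); (14,10,cv); (14,11,cv); (15,4,cv); (15,11,cv); (15,12,cv); (16,10,cv); (16,11,cv); (16,12,cv)
step 2: rule r1; match: 0->8, 1->0, 2->1, 3->3; deleted nodes 8; deleted edges (8,0,cv); (8,1,cv); (8,3,cv); (8,3,cvk); added nodes 17, 18, 19, 20, 21, 22, 23; added edges (20,0,cv); (20,17,cv); (20,19,cv); (21,1,cv); (21,17,cv); (21,18,cv); (22,3,cv); (22,18,cv); (22,19,cv); (23,17,cv); (23,18,cv); (23,19,cv); result: nodes: 0:V, 1:V, 3:V, 4:V, 9:T, 10:V, 11:V, 12:V, 13:T, 14:T, 15:T, 16:T, 17:V, 18:V, 19:V, 20:T, 21:T, 22:T, 23:T edges: (9,0,cv); (9,0,cvk); (9,1,cv); (9,3,cv); (13,0,cv); (13,10,cv); (13,12,cv); (14,1,cv); (14,10,cv); (14,11,cv); (15,4,cv); (15,11,cv); (15,12,cv); (16,10,cv); (16,11,cv); (16,12,cv); (20,0,cv); (20,17,cv); (20,19,cv); (21,1,cv); (21,17,cv); (21,18,cv); (22,3,cv); (22,18,cv); (22,19,cv); (23,17,cv); (23,18,cv); (23,19,cv)
final:
nodes: 0:V, 1:V, 3:V, 4:V, 9:T, 10:V, 11:V, 12:V, 13:T, 14:T, 15:T, 16:T, 17:V, 18:V, 19:V, 20:T, 21:T, 22:T, 23:T
edges: (9,0,cv); (9,0,cvk); (9,1,cv); (9,3,cv); (13,0,cv); (13,10,cv); (13,12,cv); (14,1,cv); (14,10,cv); (14,11,cv); (15,4,cv); (15,11,cv); (15,12,cv); (16,10,cv); (16,11,cv); (16,12,cv); (20,0,cv); (20,17,cv); (20,19,cv); (21,1,cv); (21,17,cv); (21,18,cv); (22,3,cv); (22,18,cv); (22,19,cv); (23,17,cv); (23,18,cv); (23,19,cv)
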